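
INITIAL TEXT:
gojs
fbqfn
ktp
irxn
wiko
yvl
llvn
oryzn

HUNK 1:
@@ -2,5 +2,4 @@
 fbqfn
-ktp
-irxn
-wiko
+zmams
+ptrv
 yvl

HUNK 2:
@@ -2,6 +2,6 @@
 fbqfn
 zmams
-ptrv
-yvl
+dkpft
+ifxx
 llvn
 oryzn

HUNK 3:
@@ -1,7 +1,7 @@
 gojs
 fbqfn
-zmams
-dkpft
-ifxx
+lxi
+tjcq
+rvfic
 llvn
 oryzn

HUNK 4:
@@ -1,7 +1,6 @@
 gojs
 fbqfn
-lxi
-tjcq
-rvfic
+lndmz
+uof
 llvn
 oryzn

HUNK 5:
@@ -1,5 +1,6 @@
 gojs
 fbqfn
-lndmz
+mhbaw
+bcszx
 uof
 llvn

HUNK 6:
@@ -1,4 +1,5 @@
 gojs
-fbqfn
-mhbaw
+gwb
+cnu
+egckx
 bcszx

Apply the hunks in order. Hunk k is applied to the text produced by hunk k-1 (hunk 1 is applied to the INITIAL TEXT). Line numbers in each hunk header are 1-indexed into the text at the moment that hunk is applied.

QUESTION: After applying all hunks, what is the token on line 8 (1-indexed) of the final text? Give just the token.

Hunk 1: at line 2 remove [ktp,irxn,wiko] add [zmams,ptrv] -> 7 lines: gojs fbqfn zmams ptrv yvl llvn oryzn
Hunk 2: at line 2 remove [ptrv,yvl] add [dkpft,ifxx] -> 7 lines: gojs fbqfn zmams dkpft ifxx llvn oryzn
Hunk 3: at line 1 remove [zmams,dkpft,ifxx] add [lxi,tjcq,rvfic] -> 7 lines: gojs fbqfn lxi tjcq rvfic llvn oryzn
Hunk 4: at line 1 remove [lxi,tjcq,rvfic] add [lndmz,uof] -> 6 lines: gojs fbqfn lndmz uof llvn oryzn
Hunk 5: at line 1 remove [lndmz] add [mhbaw,bcszx] -> 7 lines: gojs fbqfn mhbaw bcszx uof llvn oryzn
Hunk 6: at line 1 remove [fbqfn,mhbaw] add [gwb,cnu,egckx] -> 8 lines: gojs gwb cnu egckx bcszx uof llvn oryzn
Final line 8: oryzn

Answer: oryzn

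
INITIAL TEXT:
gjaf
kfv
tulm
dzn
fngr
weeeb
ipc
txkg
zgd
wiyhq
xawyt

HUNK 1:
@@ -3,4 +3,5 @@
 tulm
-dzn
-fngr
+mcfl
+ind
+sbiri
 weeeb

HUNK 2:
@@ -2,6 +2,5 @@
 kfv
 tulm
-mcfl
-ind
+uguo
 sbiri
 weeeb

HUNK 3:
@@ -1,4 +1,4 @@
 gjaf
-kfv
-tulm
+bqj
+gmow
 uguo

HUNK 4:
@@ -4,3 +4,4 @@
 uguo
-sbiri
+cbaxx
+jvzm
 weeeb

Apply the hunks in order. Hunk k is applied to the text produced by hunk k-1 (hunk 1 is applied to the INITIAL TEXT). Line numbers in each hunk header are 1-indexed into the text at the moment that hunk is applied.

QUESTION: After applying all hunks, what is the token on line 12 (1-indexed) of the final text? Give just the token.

Hunk 1: at line 3 remove [dzn,fngr] add [mcfl,ind,sbiri] -> 12 lines: gjaf kfv tulm mcfl ind sbiri weeeb ipc txkg zgd wiyhq xawyt
Hunk 2: at line 2 remove [mcfl,ind] add [uguo] -> 11 lines: gjaf kfv tulm uguo sbiri weeeb ipc txkg zgd wiyhq xawyt
Hunk 3: at line 1 remove [kfv,tulm] add [bqj,gmow] -> 11 lines: gjaf bqj gmow uguo sbiri weeeb ipc txkg zgd wiyhq xawyt
Hunk 4: at line 4 remove [sbiri] add [cbaxx,jvzm] -> 12 lines: gjaf bqj gmow uguo cbaxx jvzm weeeb ipc txkg zgd wiyhq xawyt
Final line 12: xawyt

Answer: xawyt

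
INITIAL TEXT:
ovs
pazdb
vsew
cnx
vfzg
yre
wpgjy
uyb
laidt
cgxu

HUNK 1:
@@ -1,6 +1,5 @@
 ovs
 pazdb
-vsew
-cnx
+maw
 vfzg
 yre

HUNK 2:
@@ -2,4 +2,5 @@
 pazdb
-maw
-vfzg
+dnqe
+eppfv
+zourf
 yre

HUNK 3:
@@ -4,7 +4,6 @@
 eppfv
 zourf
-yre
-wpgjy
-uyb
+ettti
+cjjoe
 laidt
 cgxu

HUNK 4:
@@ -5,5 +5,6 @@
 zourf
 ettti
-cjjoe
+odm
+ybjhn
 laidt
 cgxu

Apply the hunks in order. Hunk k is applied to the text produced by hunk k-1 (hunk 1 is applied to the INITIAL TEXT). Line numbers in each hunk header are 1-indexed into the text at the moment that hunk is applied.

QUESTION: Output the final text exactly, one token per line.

Hunk 1: at line 1 remove [vsew,cnx] add [maw] -> 9 lines: ovs pazdb maw vfzg yre wpgjy uyb laidt cgxu
Hunk 2: at line 2 remove [maw,vfzg] add [dnqe,eppfv,zourf] -> 10 lines: ovs pazdb dnqe eppfv zourf yre wpgjy uyb laidt cgxu
Hunk 3: at line 4 remove [yre,wpgjy,uyb] add [ettti,cjjoe] -> 9 lines: ovs pazdb dnqe eppfv zourf ettti cjjoe laidt cgxu
Hunk 4: at line 5 remove [cjjoe] add [odm,ybjhn] -> 10 lines: ovs pazdb dnqe eppfv zourf ettti odm ybjhn laidt cgxu

Answer: ovs
pazdb
dnqe
eppfv
zourf
ettti
odm
ybjhn
laidt
cgxu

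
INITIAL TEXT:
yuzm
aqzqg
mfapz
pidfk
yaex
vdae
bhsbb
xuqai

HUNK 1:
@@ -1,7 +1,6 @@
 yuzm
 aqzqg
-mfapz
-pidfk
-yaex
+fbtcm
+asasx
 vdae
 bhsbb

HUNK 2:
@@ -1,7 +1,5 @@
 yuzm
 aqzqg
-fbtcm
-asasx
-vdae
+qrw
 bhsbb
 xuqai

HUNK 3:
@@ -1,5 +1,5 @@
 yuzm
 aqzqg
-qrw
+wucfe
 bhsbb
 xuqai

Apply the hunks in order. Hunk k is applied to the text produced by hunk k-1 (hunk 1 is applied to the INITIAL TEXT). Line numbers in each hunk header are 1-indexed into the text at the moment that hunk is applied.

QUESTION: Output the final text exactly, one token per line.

Answer: yuzm
aqzqg
wucfe
bhsbb
xuqai

Derivation:
Hunk 1: at line 1 remove [mfapz,pidfk,yaex] add [fbtcm,asasx] -> 7 lines: yuzm aqzqg fbtcm asasx vdae bhsbb xuqai
Hunk 2: at line 1 remove [fbtcm,asasx,vdae] add [qrw] -> 5 lines: yuzm aqzqg qrw bhsbb xuqai
Hunk 3: at line 1 remove [qrw] add [wucfe] -> 5 lines: yuzm aqzqg wucfe bhsbb xuqai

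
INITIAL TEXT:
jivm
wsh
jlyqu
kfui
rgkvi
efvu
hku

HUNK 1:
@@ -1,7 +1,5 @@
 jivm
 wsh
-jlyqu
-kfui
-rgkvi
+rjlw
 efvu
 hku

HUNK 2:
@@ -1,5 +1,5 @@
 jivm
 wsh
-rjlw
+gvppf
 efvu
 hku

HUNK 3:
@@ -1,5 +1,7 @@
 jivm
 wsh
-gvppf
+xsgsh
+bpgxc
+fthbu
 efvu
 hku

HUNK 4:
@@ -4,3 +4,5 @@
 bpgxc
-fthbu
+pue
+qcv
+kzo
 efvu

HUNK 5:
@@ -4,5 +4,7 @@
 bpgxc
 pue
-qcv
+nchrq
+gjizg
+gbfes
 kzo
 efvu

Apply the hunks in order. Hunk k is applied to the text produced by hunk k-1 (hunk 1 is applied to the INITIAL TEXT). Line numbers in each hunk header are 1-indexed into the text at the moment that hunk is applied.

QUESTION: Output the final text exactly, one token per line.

Hunk 1: at line 1 remove [jlyqu,kfui,rgkvi] add [rjlw] -> 5 lines: jivm wsh rjlw efvu hku
Hunk 2: at line 1 remove [rjlw] add [gvppf] -> 5 lines: jivm wsh gvppf efvu hku
Hunk 3: at line 1 remove [gvppf] add [xsgsh,bpgxc,fthbu] -> 7 lines: jivm wsh xsgsh bpgxc fthbu efvu hku
Hunk 4: at line 4 remove [fthbu] add [pue,qcv,kzo] -> 9 lines: jivm wsh xsgsh bpgxc pue qcv kzo efvu hku
Hunk 5: at line 4 remove [qcv] add [nchrq,gjizg,gbfes] -> 11 lines: jivm wsh xsgsh bpgxc pue nchrq gjizg gbfes kzo efvu hku

Answer: jivm
wsh
xsgsh
bpgxc
pue
nchrq
gjizg
gbfes
kzo
efvu
hku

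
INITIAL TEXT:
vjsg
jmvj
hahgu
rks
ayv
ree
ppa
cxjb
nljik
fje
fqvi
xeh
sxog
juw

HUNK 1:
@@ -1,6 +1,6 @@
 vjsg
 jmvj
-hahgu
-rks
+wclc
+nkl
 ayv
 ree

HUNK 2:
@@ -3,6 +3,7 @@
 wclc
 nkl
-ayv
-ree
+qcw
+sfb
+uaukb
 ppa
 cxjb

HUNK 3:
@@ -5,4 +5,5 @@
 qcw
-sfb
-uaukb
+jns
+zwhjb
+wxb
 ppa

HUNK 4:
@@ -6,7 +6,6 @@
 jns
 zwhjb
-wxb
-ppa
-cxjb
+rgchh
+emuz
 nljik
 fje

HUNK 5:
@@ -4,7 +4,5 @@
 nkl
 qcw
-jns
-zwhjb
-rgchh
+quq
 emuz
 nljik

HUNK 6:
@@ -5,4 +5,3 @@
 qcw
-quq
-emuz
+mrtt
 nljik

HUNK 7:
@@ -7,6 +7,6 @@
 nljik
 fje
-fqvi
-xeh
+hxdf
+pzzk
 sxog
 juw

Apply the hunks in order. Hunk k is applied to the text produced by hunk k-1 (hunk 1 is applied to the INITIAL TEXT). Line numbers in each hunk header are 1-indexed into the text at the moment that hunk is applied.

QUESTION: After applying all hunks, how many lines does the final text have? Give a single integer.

Answer: 12

Derivation:
Hunk 1: at line 1 remove [hahgu,rks] add [wclc,nkl] -> 14 lines: vjsg jmvj wclc nkl ayv ree ppa cxjb nljik fje fqvi xeh sxog juw
Hunk 2: at line 3 remove [ayv,ree] add [qcw,sfb,uaukb] -> 15 lines: vjsg jmvj wclc nkl qcw sfb uaukb ppa cxjb nljik fje fqvi xeh sxog juw
Hunk 3: at line 5 remove [sfb,uaukb] add [jns,zwhjb,wxb] -> 16 lines: vjsg jmvj wclc nkl qcw jns zwhjb wxb ppa cxjb nljik fje fqvi xeh sxog juw
Hunk 4: at line 6 remove [wxb,ppa,cxjb] add [rgchh,emuz] -> 15 lines: vjsg jmvj wclc nkl qcw jns zwhjb rgchh emuz nljik fje fqvi xeh sxog juw
Hunk 5: at line 4 remove [jns,zwhjb,rgchh] add [quq] -> 13 lines: vjsg jmvj wclc nkl qcw quq emuz nljik fje fqvi xeh sxog juw
Hunk 6: at line 5 remove [quq,emuz] add [mrtt] -> 12 lines: vjsg jmvj wclc nkl qcw mrtt nljik fje fqvi xeh sxog juw
Hunk 7: at line 7 remove [fqvi,xeh] add [hxdf,pzzk] -> 12 lines: vjsg jmvj wclc nkl qcw mrtt nljik fje hxdf pzzk sxog juw
Final line count: 12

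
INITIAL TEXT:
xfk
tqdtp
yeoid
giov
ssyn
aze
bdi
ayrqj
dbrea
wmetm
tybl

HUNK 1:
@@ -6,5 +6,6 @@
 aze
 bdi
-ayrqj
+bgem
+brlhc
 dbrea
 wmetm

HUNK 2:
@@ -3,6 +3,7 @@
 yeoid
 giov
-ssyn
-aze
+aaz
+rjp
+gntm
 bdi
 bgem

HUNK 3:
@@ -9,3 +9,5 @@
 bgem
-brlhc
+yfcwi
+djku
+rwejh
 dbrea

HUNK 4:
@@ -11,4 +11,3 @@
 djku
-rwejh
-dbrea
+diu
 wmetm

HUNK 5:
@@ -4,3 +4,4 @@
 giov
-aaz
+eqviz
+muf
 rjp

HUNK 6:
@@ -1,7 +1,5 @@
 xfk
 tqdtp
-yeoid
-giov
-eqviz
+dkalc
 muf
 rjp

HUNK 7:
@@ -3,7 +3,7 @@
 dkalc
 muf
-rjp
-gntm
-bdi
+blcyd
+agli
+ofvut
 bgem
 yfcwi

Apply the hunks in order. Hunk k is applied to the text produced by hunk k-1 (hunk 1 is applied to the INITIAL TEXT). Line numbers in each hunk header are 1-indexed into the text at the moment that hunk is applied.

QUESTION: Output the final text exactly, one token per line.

Answer: xfk
tqdtp
dkalc
muf
blcyd
agli
ofvut
bgem
yfcwi
djku
diu
wmetm
tybl

Derivation:
Hunk 1: at line 6 remove [ayrqj] add [bgem,brlhc] -> 12 lines: xfk tqdtp yeoid giov ssyn aze bdi bgem brlhc dbrea wmetm tybl
Hunk 2: at line 3 remove [ssyn,aze] add [aaz,rjp,gntm] -> 13 lines: xfk tqdtp yeoid giov aaz rjp gntm bdi bgem brlhc dbrea wmetm tybl
Hunk 3: at line 9 remove [brlhc] add [yfcwi,djku,rwejh] -> 15 lines: xfk tqdtp yeoid giov aaz rjp gntm bdi bgem yfcwi djku rwejh dbrea wmetm tybl
Hunk 4: at line 11 remove [rwejh,dbrea] add [diu] -> 14 lines: xfk tqdtp yeoid giov aaz rjp gntm bdi bgem yfcwi djku diu wmetm tybl
Hunk 5: at line 4 remove [aaz] add [eqviz,muf] -> 15 lines: xfk tqdtp yeoid giov eqviz muf rjp gntm bdi bgem yfcwi djku diu wmetm tybl
Hunk 6: at line 1 remove [yeoid,giov,eqviz] add [dkalc] -> 13 lines: xfk tqdtp dkalc muf rjp gntm bdi bgem yfcwi djku diu wmetm tybl
Hunk 7: at line 3 remove [rjp,gntm,bdi] add [blcyd,agli,ofvut] -> 13 lines: xfk tqdtp dkalc muf blcyd agli ofvut bgem yfcwi djku diu wmetm tybl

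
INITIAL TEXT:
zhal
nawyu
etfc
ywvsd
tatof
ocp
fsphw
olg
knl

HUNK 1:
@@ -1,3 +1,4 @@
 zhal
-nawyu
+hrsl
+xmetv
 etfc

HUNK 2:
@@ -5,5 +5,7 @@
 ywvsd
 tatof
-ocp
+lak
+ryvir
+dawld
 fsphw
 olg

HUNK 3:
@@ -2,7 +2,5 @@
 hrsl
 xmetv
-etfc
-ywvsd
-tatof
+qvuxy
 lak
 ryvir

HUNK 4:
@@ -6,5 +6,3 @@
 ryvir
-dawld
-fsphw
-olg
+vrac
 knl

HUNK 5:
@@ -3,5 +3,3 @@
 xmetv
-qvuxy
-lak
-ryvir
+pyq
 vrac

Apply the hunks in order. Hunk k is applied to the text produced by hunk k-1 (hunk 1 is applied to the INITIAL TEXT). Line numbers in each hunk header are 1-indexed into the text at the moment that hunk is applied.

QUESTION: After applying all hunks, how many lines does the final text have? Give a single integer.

Hunk 1: at line 1 remove [nawyu] add [hrsl,xmetv] -> 10 lines: zhal hrsl xmetv etfc ywvsd tatof ocp fsphw olg knl
Hunk 2: at line 5 remove [ocp] add [lak,ryvir,dawld] -> 12 lines: zhal hrsl xmetv etfc ywvsd tatof lak ryvir dawld fsphw olg knl
Hunk 3: at line 2 remove [etfc,ywvsd,tatof] add [qvuxy] -> 10 lines: zhal hrsl xmetv qvuxy lak ryvir dawld fsphw olg knl
Hunk 4: at line 6 remove [dawld,fsphw,olg] add [vrac] -> 8 lines: zhal hrsl xmetv qvuxy lak ryvir vrac knl
Hunk 5: at line 3 remove [qvuxy,lak,ryvir] add [pyq] -> 6 lines: zhal hrsl xmetv pyq vrac knl
Final line count: 6

Answer: 6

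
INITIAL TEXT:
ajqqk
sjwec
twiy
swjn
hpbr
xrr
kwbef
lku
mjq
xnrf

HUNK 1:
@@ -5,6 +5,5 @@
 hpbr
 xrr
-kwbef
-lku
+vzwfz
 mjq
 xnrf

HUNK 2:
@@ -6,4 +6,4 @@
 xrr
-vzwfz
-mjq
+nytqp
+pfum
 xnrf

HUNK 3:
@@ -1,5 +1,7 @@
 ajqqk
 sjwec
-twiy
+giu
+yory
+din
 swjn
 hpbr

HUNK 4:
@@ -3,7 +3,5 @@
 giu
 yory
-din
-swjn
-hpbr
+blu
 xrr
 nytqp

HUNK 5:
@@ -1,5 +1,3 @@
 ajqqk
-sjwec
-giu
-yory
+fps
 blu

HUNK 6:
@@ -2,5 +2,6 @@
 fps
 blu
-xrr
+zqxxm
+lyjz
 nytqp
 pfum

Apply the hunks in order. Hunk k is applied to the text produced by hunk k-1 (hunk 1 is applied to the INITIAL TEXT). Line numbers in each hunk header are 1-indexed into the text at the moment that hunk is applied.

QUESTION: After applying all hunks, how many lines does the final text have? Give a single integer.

Hunk 1: at line 5 remove [kwbef,lku] add [vzwfz] -> 9 lines: ajqqk sjwec twiy swjn hpbr xrr vzwfz mjq xnrf
Hunk 2: at line 6 remove [vzwfz,mjq] add [nytqp,pfum] -> 9 lines: ajqqk sjwec twiy swjn hpbr xrr nytqp pfum xnrf
Hunk 3: at line 1 remove [twiy] add [giu,yory,din] -> 11 lines: ajqqk sjwec giu yory din swjn hpbr xrr nytqp pfum xnrf
Hunk 4: at line 3 remove [din,swjn,hpbr] add [blu] -> 9 lines: ajqqk sjwec giu yory blu xrr nytqp pfum xnrf
Hunk 5: at line 1 remove [sjwec,giu,yory] add [fps] -> 7 lines: ajqqk fps blu xrr nytqp pfum xnrf
Hunk 6: at line 2 remove [xrr] add [zqxxm,lyjz] -> 8 lines: ajqqk fps blu zqxxm lyjz nytqp pfum xnrf
Final line count: 8

Answer: 8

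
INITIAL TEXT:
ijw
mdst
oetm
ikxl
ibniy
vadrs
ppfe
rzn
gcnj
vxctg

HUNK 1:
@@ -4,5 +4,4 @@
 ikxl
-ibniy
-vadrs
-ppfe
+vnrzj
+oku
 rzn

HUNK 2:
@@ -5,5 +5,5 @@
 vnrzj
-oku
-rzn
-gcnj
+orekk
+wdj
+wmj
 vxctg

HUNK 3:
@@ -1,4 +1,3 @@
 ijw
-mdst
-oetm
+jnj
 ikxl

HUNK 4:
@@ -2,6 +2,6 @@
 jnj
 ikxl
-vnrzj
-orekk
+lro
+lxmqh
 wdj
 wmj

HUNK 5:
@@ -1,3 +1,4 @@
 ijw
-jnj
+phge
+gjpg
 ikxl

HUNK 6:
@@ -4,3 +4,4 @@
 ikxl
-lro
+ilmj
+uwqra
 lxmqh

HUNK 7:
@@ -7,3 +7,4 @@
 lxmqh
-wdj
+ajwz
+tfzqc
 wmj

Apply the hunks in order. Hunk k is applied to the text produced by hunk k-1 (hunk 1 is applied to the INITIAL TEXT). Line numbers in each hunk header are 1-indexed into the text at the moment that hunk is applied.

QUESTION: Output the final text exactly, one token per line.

Answer: ijw
phge
gjpg
ikxl
ilmj
uwqra
lxmqh
ajwz
tfzqc
wmj
vxctg

Derivation:
Hunk 1: at line 4 remove [ibniy,vadrs,ppfe] add [vnrzj,oku] -> 9 lines: ijw mdst oetm ikxl vnrzj oku rzn gcnj vxctg
Hunk 2: at line 5 remove [oku,rzn,gcnj] add [orekk,wdj,wmj] -> 9 lines: ijw mdst oetm ikxl vnrzj orekk wdj wmj vxctg
Hunk 3: at line 1 remove [mdst,oetm] add [jnj] -> 8 lines: ijw jnj ikxl vnrzj orekk wdj wmj vxctg
Hunk 4: at line 2 remove [vnrzj,orekk] add [lro,lxmqh] -> 8 lines: ijw jnj ikxl lro lxmqh wdj wmj vxctg
Hunk 5: at line 1 remove [jnj] add [phge,gjpg] -> 9 lines: ijw phge gjpg ikxl lro lxmqh wdj wmj vxctg
Hunk 6: at line 4 remove [lro] add [ilmj,uwqra] -> 10 lines: ijw phge gjpg ikxl ilmj uwqra lxmqh wdj wmj vxctg
Hunk 7: at line 7 remove [wdj] add [ajwz,tfzqc] -> 11 lines: ijw phge gjpg ikxl ilmj uwqra lxmqh ajwz tfzqc wmj vxctg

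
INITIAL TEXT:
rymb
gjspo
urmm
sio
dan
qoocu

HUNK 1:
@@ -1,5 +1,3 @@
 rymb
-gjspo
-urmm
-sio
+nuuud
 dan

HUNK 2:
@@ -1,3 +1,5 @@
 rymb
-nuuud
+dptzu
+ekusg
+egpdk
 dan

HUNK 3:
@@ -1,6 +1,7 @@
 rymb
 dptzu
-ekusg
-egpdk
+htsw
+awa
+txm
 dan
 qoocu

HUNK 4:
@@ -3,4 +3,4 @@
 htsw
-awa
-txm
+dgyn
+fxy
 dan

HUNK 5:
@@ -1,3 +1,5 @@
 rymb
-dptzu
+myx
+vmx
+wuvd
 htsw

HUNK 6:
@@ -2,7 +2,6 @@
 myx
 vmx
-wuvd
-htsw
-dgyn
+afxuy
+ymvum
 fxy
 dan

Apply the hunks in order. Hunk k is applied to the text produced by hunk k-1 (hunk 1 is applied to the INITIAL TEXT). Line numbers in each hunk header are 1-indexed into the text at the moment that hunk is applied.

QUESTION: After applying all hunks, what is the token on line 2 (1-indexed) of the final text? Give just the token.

Answer: myx

Derivation:
Hunk 1: at line 1 remove [gjspo,urmm,sio] add [nuuud] -> 4 lines: rymb nuuud dan qoocu
Hunk 2: at line 1 remove [nuuud] add [dptzu,ekusg,egpdk] -> 6 lines: rymb dptzu ekusg egpdk dan qoocu
Hunk 3: at line 1 remove [ekusg,egpdk] add [htsw,awa,txm] -> 7 lines: rymb dptzu htsw awa txm dan qoocu
Hunk 4: at line 3 remove [awa,txm] add [dgyn,fxy] -> 7 lines: rymb dptzu htsw dgyn fxy dan qoocu
Hunk 5: at line 1 remove [dptzu] add [myx,vmx,wuvd] -> 9 lines: rymb myx vmx wuvd htsw dgyn fxy dan qoocu
Hunk 6: at line 2 remove [wuvd,htsw,dgyn] add [afxuy,ymvum] -> 8 lines: rymb myx vmx afxuy ymvum fxy dan qoocu
Final line 2: myx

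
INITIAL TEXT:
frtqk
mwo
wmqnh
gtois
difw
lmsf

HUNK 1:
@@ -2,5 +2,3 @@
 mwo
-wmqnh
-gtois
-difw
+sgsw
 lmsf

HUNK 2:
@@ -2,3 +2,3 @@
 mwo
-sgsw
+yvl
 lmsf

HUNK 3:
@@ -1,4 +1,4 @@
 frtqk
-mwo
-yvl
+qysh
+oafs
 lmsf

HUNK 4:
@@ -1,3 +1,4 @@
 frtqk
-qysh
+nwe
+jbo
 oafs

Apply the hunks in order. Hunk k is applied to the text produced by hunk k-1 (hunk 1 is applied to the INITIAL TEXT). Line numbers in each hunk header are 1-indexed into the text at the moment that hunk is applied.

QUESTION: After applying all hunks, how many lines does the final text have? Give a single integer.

Hunk 1: at line 2 remove [wmqnh,gtois,difw] add [sgsw] -> 4 lines: frtqk mwo sgsw lmsf
Hunk 2: at line 2 remove [sgsw] add [yvl] -> 4 lines: frtqk mwo yvl lmsf
Hunk 3: at line 1 remove [mwo,yvl] add [qysh,oafs] -> 4 lines: frtqk qysh oafs lmsf
Hunk 4: at line 1 remove [qysh] add [nwe,jbo] -> 5 lines: frtqk nwe jbo oafs lmsf
Final line count: 5

Answer: 5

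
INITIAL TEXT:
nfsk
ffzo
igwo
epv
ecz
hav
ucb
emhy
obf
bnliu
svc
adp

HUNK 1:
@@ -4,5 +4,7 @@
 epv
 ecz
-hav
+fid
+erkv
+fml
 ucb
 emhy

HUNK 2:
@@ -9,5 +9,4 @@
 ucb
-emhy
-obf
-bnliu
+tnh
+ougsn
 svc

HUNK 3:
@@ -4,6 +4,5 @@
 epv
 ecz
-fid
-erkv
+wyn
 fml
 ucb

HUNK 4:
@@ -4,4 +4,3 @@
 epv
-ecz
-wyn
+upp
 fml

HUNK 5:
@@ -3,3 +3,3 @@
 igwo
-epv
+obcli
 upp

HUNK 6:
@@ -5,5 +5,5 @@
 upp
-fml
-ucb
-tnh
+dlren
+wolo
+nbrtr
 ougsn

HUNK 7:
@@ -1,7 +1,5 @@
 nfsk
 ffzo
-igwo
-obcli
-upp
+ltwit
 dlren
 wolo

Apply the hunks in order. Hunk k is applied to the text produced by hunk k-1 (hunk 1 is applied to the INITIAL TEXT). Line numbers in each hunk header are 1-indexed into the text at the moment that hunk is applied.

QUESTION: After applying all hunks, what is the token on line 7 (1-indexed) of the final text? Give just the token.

Answer: ougsn

Derivation:
Hunk 1: at line 4 remove [hav] add [fid,erkv,fml] -> 14 lines: nfsk ffzo igwo epv ecz fid erkv fml ucb emhy obf bnliu svc adp
Hunk 2: at line 9 remove [emhy,obf,bnliu] add [tnh,ougsn] -> 13 lines: nfsk ffzo igwo epv ecz fid erkv fml ucb tnh ougsn svc adp
Hunk 3: at line 4 remove [fid,erkv] add [wyn] -> 12 lines: nfsk ffzo igwo epv ecz wyn fml ucb tnh ougsn svc adp
Hunk 4: at line 4 remove [ecz,wyn] add [upp] -> 11 lines: nfsk ffzo igwo epv upp fml ucb tnh ougsn svc adp
Hunk 5: at line 3 remove [epv] add [obcli] -> 11 lines: nfsk ffzo igwo obcli upp fml ucb tnh ougsn svc adp
Hunk 6: at line 5 remove [fml,ucb,tnh] add [dlren,wolo,nbrtr] -> 11 lines: nfsk ffzo igwo obcli upp dlren wolo nbrtr ougsn svc adp
Hunk 7: at line 1 remove [igwo,obcli,upp] add [ltwit] -> 9 lines: nfsk ffzo ltwit dlren wolo nbrtr ougsn svc adp
Final line 7: ougsn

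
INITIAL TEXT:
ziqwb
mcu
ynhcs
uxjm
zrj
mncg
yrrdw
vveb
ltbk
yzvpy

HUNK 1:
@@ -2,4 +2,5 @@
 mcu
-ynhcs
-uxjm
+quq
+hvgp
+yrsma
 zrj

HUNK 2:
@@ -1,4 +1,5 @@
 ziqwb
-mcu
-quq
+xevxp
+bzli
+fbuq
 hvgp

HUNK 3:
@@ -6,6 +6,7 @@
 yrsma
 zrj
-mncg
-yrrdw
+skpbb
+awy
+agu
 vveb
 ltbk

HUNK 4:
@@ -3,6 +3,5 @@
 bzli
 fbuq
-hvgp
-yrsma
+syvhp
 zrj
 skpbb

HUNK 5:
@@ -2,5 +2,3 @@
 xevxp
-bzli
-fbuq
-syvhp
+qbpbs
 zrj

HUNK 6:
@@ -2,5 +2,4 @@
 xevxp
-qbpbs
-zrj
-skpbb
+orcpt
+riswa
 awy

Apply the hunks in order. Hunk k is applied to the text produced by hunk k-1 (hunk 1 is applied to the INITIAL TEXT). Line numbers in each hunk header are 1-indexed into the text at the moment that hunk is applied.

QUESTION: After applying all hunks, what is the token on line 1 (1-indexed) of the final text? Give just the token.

Hunk 1: at line 2 remove [ynhcs,uxjm] add [quq,hvgp,yrsma] -> 11 lines: ziqwb mcu quq hvgp yrsma zrj mncg yrrdw vveb ltbk yzvpy
Hunk 2: at line 1 remove [mcu,quq] add [xevxp,bzli,fbuq] -> 12 lines: ziqwb xevxp bzli fbuq hvgp yrsma zrj mncg yrrdw vveb ltbk yzvpy
Hunk 3: at line 6 remove [mncg,yrrdw] add [skpbb,awy,agu] -> 13 lines: ziqwb xevxp bzli fbuq hvgp yrsma zrj skpbb awy agu vveb ltbk yzvpy
Hunk 4: at line 3 remove [hvgp,yrsma] add [syvhp] -> 12 lines: ziqwb xevxp bzli fbuq syvhp zrj skpbb awy agu vveb ltbk yzvpy
Hunk 5: at line 2 remove [bzli,fbuq,syvhp] add [qbpbs] -> 10 lines: ziqwb xevxp qbpbs zrj skpbb awy agu vveb ltbk yzvpy
Hunk 6: at line 2 remove [qbpbs,zrj,skpbb] add [orcpt,riswa] -> 9 lines: ziqwb xevxp orcpt riswa awy agu vveb ltbk yzvpy
Final line 1: ziqwb

Answer: ziqwb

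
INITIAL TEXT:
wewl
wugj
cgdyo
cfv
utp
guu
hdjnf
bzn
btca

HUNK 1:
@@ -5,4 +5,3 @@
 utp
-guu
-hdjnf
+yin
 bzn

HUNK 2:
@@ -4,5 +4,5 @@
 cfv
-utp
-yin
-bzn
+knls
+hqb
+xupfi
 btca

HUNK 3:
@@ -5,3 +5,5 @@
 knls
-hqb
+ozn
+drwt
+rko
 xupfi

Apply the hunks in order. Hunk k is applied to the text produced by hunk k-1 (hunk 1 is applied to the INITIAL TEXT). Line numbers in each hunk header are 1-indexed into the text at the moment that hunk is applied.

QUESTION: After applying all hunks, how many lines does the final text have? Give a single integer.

Answer: 10

Derivation:
Hunk 1: at line 5 remove [guu,hdjnf] add [yin] -> 8 lines: wewl wugj cgdyo cfv utp yin bzn btca
Hunk 2: at line 4 remove [utp,yin,bzn] add [knls,hqb,xupfi] -> 8 lines: wewl wugj cgdyo cfv knls hqb xupfi btca
Hunk 3: at line 5 remove [hqb] add [ozn,drwt,rko] -> 10 lines: wewl wugj cgdyo cfv knls ozn drwt rko xupfi btca
Final line count: 10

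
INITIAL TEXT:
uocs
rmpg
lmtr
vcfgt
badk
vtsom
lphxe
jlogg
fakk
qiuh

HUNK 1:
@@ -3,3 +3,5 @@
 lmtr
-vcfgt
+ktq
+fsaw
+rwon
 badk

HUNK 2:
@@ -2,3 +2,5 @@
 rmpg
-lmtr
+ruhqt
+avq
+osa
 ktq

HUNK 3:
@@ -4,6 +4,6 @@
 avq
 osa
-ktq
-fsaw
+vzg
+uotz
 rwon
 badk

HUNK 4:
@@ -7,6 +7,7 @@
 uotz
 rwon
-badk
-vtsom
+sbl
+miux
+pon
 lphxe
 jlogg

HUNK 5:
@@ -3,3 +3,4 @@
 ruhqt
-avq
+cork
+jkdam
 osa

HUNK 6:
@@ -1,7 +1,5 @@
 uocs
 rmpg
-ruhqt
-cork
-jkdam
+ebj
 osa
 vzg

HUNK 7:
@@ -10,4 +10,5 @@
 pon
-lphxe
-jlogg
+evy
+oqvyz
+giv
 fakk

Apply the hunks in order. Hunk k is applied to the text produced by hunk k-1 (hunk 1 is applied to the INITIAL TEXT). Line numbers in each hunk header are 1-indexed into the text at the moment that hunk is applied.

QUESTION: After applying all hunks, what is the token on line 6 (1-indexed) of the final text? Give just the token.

Answer: uotz

Derivation:
Hunk 1: at line 3 remove [vcfgt] add [ktq,fsaw,rwon] -> 12 lines: uocs rmpg lmtr ktq fsaw rwon badk vtsom lphxe jlogg fakk qiuh
Hunk 2: at line 2 remove [lmtr] add [ruhqt,avq,osa] -> 14 lines: uocs rmpg ruhqt avq osa ktq fsaw rwon badk vtsom lphxe jlogg fakk qiuh
Hunk 3: at line 4 remove [ktq,fsaw] add [vzg,uotz] -> 14 lines: uocs rmpg ruhqt avq osa vzg uotz rwon badk vtsom lphxe jlogg fakk qiuh
Hunk 4: at line 7 remove [badk,vtsom] add [sbl,miux,pon] -> 15 lines: uocs rmpg ruhqt avq osa vzg uotz rwon sbl miux pon lphxe jlogg fakk qiuh
Hunk 5: at line 3 remove [avq] add [cork,jkdam] -> 16 lines: uocs rmpg ruhqt cork jkdam osa vzg uotz rwon sbl miux pon lphxe jlogg fakk qiuh
Hunk 6: at line 1 remove [ruhqt,cork,jkdam] add [ebj] -> 14 lines: uocs rmpg ebj osa vzg uotz rwon sbl miux pon lphxe jlogg fakk qiuh
Hunk 7: at line 10 remove [lphxe,jlogg] add [evy,oqvyz,giv] -> 15 lines: uocs rmpg ebj osa vzg uotz rwon sbl miux pon evy oqvyz giv fakk qiuh
Final line 6: uotz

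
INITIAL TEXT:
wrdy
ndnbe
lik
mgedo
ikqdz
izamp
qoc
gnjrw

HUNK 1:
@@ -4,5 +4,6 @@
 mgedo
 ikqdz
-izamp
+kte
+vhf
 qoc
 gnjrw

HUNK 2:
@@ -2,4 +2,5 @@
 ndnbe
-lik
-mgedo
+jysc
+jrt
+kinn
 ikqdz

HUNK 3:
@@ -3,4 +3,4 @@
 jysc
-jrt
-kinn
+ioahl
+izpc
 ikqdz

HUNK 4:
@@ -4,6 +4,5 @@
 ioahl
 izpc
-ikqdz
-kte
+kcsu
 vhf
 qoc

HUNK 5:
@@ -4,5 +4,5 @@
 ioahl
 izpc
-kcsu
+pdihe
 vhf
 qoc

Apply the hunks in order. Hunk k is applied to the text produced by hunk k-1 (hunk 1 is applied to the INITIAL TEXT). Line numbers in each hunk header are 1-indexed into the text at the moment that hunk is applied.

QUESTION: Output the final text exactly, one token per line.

Answer: wrdy
ndnbe
jysc
ioahl
izpc
pdihe
vhf
qoc
gnjrw

Derivation:
Hunk 1: at line 4 remove [izamp] add [kte,vhf] -> 9 lines: wrdy ndnbe lik mgedo ikqdz kte vhf qoc gnjrw
Hunk 2: at line 2 remove [lik,mgedo] add [jysc,jrt,kinn] -> 10 lines: wrdy ndnbe jysc jrt kinn ikqdz kte vhf qoc gnjrw
Hunk 3: at line 3 remove [jrt,kinn] add [ioahl,izpc] -> 10 lines: wrdy ndnbe jysc ioahl izpc ikqdz kte vhf qoc gnjrw
Hunk 4: at line 4 remove [ikqdz,kte] add [kcsu] -> 9 lines: wrdy ndnbe jysc ioahl izpc kcsu vhf qoc gnjrw
Hunk 5: at line 4 remove [kcsu] add [pdihe] -> 9 lines: wrdy ndnbe jysc ioahl izpc pdihe vhf qoc gnjrw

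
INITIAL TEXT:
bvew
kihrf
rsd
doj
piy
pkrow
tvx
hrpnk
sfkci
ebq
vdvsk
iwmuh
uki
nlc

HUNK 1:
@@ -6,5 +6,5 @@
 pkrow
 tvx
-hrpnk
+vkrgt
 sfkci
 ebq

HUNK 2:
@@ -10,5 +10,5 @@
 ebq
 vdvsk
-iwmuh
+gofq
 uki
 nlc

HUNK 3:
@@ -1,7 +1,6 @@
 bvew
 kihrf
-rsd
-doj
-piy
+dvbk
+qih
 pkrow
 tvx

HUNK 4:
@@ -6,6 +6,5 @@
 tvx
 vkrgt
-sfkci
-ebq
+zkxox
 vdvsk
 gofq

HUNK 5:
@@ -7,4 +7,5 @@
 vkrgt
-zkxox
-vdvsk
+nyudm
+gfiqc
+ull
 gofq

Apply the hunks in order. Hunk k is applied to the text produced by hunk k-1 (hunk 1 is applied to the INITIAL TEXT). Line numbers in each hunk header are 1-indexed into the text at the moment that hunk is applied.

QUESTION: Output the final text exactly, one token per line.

Answer: bvew
kihrf
dvbk
qih
pkrow
tvx
vkrgt
nyudm
gfiqc
ull
gofq
uki
nlc

Derivation:
Hunk 1: at line 6 remove [hrpnk] add [vkrgt] -> 14 lines: bvew kihrf rsd doj piy pkrow tvx vkrgt sfkci ebq vdvsk iwmuh uki nlc
Hunk 2: at line 10 remove [iwmuh] add [gofq] -> 14 lines: bvew kihrf rsd doj piy pkrow tvx vkrgt sfkci ebq vdvsk gofq uki nlc
Hunk 3: at line 1 remove [rsd,doj,piy] add [dvbk,qih] -> 13 lines: bvew kihrf dvbk qih pkrow tvx vkrgt sfkci ebq vdvsk gofq uki nlc
Hunk 4: at line 6 remove [sfkci,ebq] add [zkxox] -> 12 lines: bvew kihrf dvbk qih pkrow tvx vkrgt zkxox vdvsk gofq uki nlc
Hunk 5: at line 7 remove [zkxox,vdvsk] add [nyudm,gfiqc,ull] -> 13 lines: bvew kihrf dvbk qih pkrow tvx vkrgt nyudm gfiqc ull gofq uki nlc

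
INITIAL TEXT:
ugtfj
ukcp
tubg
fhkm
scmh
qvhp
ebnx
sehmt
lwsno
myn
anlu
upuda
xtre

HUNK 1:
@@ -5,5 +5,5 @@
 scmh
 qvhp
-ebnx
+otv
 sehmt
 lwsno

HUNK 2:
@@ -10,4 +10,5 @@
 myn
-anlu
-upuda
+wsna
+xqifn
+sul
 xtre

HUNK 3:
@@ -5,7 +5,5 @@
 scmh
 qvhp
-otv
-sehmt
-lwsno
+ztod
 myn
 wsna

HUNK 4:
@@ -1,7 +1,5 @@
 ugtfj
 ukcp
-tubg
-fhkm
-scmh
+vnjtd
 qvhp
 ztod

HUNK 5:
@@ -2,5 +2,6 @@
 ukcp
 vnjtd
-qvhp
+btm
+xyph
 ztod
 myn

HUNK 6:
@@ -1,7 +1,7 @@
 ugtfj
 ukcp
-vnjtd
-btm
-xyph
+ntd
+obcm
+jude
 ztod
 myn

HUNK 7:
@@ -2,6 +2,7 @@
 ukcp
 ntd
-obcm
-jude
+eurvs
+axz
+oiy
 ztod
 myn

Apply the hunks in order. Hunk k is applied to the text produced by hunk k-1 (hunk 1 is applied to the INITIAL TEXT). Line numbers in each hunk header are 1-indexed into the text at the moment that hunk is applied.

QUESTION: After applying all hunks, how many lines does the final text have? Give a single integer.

Hunk 1: at line 5 remove [ebnx] add [otv] -> 13 lines: ugtfj ukcp tubg fhkm scmh qvhp otv sehmt lwsno myn anlu upuda xtre
Hunk 2: at line 10 remove [anlu,upuda] add [wsna,xqifn,sul] -> 14 lines: ugtfj ukcp tubg fhkm scmh qvhp otv sehmt lwsno myn wsna xqifn sul xtre
Hunk 3: at line 5 remove [otv,sehmt,lwsno] add [ztod] -> 12 lines: ugtfj ukcp tubg fhkm scmh qvhp ztod myn wsna xqifn sul xtre
Hunk 4: at line 1 remove [tubg,fhkm,scmh] add [vnjtd] -> 10 lines: ugtfj ukcp vnjtd qvhp ztod myn wsna xqifn sul xtre
Hunk 5: at line 2 remove [qvhp] add [btm,xyph] -> 11 lines: ugtfj ukcp vnjtd btm xyph ztod myn wsna xqifn sul xtre
Hunk 6: at line 1 remove [vnjtd,btm,xyph] add [ntd,obcm,jude] -> 11 lines: ugtfj ukcp ntd obcm jude ztod myn wsna xqifn sul xtre
Hunk 7: at line 2 remove [obcm,jude] add [eurvs,axz,oiy] -> 12 lines: ugtfj ukcp ntd eurvs axz oiy ztod myn wsna xqifn sul xtre
Final line count: 12

Answer: 12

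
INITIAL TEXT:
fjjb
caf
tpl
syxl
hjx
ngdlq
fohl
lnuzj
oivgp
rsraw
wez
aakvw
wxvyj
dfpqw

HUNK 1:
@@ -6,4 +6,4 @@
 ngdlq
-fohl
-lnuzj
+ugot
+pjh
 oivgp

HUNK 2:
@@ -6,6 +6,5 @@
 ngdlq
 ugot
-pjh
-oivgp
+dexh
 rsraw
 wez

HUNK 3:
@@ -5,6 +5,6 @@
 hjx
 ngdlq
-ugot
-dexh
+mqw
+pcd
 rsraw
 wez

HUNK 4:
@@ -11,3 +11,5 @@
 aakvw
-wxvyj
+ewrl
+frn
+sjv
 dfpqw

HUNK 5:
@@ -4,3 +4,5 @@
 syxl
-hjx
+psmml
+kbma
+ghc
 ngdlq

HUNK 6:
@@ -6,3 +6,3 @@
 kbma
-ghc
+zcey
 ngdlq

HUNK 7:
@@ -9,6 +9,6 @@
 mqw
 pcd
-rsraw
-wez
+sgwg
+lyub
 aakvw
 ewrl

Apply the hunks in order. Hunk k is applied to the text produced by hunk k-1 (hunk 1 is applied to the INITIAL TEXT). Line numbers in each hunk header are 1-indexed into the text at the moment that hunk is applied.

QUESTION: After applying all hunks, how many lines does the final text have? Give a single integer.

Hunk 1: at line 6 remove [fohl,lnuzj] add [ugot,pjh] -> 14 lines: fjjb caf tpl syxl hjx ngdlq ugot pjh oivgp rsraw wez aakvw wxvyj dfpqw
Hunk 2: at line 6 remove [pjh,oivgp] add [dexh] -> 13 lines: fjjb caf tpl syxl hjx ngdlq ugot dexh rsraw wez aakvw wxvyj dfpqw
Hunk 3: at line 5 remove [ugot,dexh] add [mqw,pcd] -> 13 lines: fjjb caf tpl syxl hjx ngdlq mqw pcd rsraw wez aakvw wxvyj dfpqw
Hunk 4: at line 11 remove [wxvyj] add [ewrl,frn,sjv] -> 15 lines: fjjb caf tpl syxl hjx ngdlq mqw pcd rsraw wez aakvw ewrl frn sjv dfpqw
Hunk 5: at line 4 remove [hjx] add [psmml,kbma,ghc] -> 17 lines: fjjb caf tpl syxl psmml kbma ghc ngdlq mqw pcd rsraw wez aakvw ewrl frn sjv dfpqw
Hunk 6: at line 6 remove [ghc] add [zcey] -> 17 lines: fjjb caf tpl syxl psmml kbma zcey ngdlq mqw pcd rsraw wez aakvw ewrl frn sjv dfpqw
Hunk 7: at line 9 remove [rsraw,wez] add [sgwg,lyub] -> 17 lines: fjjb caf tpl syxl psmml kbma zcey ngdlq mqw pcd sgwg lyub aakvw ewrl frn sjv dfpqw
Final line count: 17

Answer: 17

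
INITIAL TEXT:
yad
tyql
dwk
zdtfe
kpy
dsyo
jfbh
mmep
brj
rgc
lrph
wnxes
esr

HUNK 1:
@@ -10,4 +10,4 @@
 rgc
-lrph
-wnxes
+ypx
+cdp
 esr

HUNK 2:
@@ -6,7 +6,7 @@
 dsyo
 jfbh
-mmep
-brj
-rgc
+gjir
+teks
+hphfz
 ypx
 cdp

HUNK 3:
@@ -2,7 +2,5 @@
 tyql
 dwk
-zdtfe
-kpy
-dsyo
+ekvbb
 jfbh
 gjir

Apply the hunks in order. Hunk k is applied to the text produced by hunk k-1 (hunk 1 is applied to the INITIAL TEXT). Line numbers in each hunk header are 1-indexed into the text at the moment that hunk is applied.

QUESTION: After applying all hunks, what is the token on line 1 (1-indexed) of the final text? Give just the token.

Hunk 1: at line 10 remove [lrph,wnxes] add [ypx,cdp] -> 13 lines: yad tyql dwk zdtfe kpy dsyo jfbh mmep brj rgc ypx cdp esr
Hunk 2: at line 6 remove [mmep,brj,rgc] add [gjir,teks,hphfz] -> 13 lines: yad tyql dwk zdtfe kpy dsyo jfbh gjir teks hphfz ypx cdp esr
Hunk 3: at line 2 remove [zdtfe,kpy,dsyo] add [ekvbb] -> 11 lines: yad tyql dwk ekvbb jfbh gjir teks hphfz ypx cdp esr
Final line 1: yad

Answer: yad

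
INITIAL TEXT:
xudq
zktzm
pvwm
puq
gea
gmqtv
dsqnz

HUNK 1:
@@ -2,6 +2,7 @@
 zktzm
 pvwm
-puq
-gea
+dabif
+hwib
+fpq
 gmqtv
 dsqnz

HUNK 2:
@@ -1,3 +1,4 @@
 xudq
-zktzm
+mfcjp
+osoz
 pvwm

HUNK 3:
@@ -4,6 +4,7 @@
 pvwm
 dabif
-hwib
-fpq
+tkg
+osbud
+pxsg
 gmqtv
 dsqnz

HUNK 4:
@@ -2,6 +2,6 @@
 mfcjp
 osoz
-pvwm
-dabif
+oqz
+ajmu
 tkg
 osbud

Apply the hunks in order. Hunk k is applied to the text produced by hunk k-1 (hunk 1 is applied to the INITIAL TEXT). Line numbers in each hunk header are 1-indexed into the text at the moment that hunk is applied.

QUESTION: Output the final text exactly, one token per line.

Hunk 1: at line 2 remove [puq,gea] add [dabif,hwib,fpq] -> 8 lines: xudq zktzm pvwm dabif hwib fpq gmqtv dsqnz
Hunk 2: at line 1 remove [zktzm] add [mfcjp,osoz] -> 9 lines: xudq mfcjp osoz pvwm dabif hwib fpq gmqtv dsqnz
Hunk 3: at line 4 remove [hwib,fpq] add [tkg,osbud,pxsg] -> 10 lines: xudq mfcjp osoz pvwm dabif tkg osbud pxsg gmqtv dsqnz
Hunk 4: at line 2 remove [pvwm,dabif] add [oqz,ajmu] -> 10 lines: xudq mfcjp osoz oqz ajmu tkg osbud pxsg gmqtv dsqnz

Answer: xudq
mfcjp
osoz
oqz
ajmu
tkg
osbud
pxsg
gmqtv
dsqnz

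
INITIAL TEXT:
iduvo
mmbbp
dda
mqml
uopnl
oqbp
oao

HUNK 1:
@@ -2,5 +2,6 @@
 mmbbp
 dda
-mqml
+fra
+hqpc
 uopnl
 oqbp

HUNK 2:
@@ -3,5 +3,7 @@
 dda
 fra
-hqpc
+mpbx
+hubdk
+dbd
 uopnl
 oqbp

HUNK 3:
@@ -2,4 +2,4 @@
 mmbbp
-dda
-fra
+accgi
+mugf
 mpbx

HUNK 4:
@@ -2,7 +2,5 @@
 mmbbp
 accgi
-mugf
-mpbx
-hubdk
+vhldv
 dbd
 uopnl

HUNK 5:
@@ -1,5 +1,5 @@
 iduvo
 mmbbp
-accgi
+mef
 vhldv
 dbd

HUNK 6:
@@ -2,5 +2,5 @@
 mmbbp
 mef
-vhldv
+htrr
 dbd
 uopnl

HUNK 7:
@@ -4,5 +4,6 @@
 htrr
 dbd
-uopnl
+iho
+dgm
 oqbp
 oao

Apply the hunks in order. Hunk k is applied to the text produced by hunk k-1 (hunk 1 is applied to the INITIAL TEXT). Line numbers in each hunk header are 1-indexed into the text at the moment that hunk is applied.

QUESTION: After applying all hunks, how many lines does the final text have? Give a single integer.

Answer: 9

Derivation:
Hunk 1: at line 2 remove [mqml] add [fra,hqpc] -> 8 lines: iduvo mmbbp dda fra hqpc uopnl oqbp oao
Hunk 2: at line 3 remove [hqpc] add [mpbx,hubdk,dbd] -> 10 lines: iduvo mmbbp dda fra mpbx hubdk dbd uopnl oqbp oao
Hunk 3: at line 2 remove [dda,fra] add [accgi,mugf] -> 10 lines: iduvo mmbbp accgi mugf mpbx hubdk dbd uopnl oqbp oao
Hunk 4: at line 2 remove [mugf,mpbx,hubdk] add [vhldv] -> 8 lines: iduvo mmbbp accgi vhldv dbd uopnl oqbp oao
Hunk 5: at line 1 remove [accgi] add [mef] -> 8 lines: iduvo mmbbp mef vhldv dbd uopnl oqbp oao
Hunk 6: at line 2 remove [vhldv] add [htrr] -> 8 lines: iduvo mmbbp mef htrr dbd uopnl oqbp oao
Hunk 7: at line 4 remove [uopnl] add [iho,dgm] -> 9 lines: iduvo mmbbp mef htrr dbd iho dgm oqbp oao
Final line count: 9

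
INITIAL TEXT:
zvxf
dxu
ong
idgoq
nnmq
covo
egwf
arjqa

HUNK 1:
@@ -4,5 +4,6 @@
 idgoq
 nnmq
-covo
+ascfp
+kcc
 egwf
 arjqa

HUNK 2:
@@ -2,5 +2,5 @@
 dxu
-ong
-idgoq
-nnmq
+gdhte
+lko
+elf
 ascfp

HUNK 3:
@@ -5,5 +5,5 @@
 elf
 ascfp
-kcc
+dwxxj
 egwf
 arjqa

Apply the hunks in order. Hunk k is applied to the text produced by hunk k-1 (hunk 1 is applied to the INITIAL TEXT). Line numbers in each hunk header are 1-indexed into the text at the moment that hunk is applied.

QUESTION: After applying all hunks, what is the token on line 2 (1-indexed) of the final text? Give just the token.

Answer: dxu

Derivation:
Hunk 1: at line 4 remove [covo] add [ascfp,kcc] -> 9 lines: zvxf dxu ong idgoq nnmq ascfp kcc egwf arjqa
Hunk 2: at line 2 remove [ong,idgoq,nnmq] add [gdhte,lko,elf] -> 9 lines: zvxf dxu gdhte lko elf ascfp kcc egwf arjqa
Hunk 3: at line 5 remove [kcc] add [dwxxj] -> 9 lines: zvxf dxu gdhte lko elf ascfp dwxxj egwf arjqa
Final line 2: dxu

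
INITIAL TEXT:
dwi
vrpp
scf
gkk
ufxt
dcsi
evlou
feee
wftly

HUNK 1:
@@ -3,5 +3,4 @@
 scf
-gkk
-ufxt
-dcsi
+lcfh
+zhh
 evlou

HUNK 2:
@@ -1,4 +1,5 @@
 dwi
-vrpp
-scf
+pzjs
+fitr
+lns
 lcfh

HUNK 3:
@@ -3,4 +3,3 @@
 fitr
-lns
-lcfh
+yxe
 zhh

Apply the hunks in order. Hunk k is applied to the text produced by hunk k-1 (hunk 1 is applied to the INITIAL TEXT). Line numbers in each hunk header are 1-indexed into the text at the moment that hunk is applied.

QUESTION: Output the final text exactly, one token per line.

Hunk 1: at line 3 remove [gkk,ufxt,dcsi] add [lcfh,zhh] -> 8 lines: dwi vrpp scf lcfh zhh evlou feee wftly
Hunk 2: at line 1 remove [vrpp,scf] add [pzjs,fitr,lns] -> 9 lines: dwi pzjs fitr lns lcfh zhh evlou feee wftly
Hunk 3: at line 3 remove [lns,lcfh] add [yxe] -> 8 lines: dwi pzjs fitr yxe zhh evlou feee wftly

Answer: dwi
pzjs
fitr
yxe
zhh
evlou
feee
wftly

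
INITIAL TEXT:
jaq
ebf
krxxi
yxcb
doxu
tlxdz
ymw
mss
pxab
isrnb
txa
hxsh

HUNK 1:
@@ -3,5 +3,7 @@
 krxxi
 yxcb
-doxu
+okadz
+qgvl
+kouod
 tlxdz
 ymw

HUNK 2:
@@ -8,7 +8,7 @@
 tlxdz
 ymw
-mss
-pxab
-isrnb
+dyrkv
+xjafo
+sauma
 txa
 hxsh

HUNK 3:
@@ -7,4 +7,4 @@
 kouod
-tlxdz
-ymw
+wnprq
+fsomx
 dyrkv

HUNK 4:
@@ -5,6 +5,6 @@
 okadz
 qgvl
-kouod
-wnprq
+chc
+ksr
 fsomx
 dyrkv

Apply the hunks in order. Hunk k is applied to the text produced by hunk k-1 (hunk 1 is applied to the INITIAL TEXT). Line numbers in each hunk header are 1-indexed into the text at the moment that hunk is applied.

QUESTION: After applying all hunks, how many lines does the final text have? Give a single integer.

Hunk 1: at line 3 remove [doxu] add [okadz,qgvl,kouod] -> 14 lines: jaq ebf krxxi yxcb okadz qgvl kouod tlxdz ymw mss pxab isrnb txa hxsh
Hunk 2: at line 8 remove [mss,pxab,isrnb] add [dyrkv,xjafo,sauma] -> 14 lines: jaq ebf krxxi yxcb okadz qgvl kouod tlxdz ymw dyrkv xjafo sauma txa hxsh
Hunk 3: at line 7 remove [tlxdz,ymw] add [wnprq,fsomx] -> 14 lines: jaq ebf krxxi yxcb okadz qgvl kouod wnprq fsomx dyrkv xjafo sauma txa hxsh
Hunk 4: at line 5 remove [kouod,wnprq] add [chc,ksr] -> 14 lines: jaq ebf krxxi yxcb okadz qgvl chc ksr fsomx dyrkv xjafo sauma txa hxsh
Final line count: 14

Answer: 14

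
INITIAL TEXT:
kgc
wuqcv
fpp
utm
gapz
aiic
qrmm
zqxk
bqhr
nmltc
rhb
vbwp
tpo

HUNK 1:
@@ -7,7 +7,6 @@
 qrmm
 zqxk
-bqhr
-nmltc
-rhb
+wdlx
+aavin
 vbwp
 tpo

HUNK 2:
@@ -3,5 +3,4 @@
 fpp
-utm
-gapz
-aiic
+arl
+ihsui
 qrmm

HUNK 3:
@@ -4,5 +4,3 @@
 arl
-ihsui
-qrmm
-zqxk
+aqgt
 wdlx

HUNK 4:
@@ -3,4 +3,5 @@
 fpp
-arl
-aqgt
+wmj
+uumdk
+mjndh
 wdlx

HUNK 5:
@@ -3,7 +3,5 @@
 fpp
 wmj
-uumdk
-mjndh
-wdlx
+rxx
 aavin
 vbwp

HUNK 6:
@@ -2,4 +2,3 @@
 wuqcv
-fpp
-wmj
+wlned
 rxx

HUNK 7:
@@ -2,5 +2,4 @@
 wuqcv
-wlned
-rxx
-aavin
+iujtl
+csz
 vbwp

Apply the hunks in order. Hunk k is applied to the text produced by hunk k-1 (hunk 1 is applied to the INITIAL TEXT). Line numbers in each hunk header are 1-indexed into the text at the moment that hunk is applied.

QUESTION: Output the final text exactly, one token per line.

Answer: kgc
wuqcv
iujtl
csz
vbwp
tpo

Derivation:
Hunk 1: at line 7 remove [bqhr,nmltc,rhb] add [wdlx,aavin] -> 12 lines: kgc wuqcv fpp utm gapz aiic qrmm zqxk wdlx aavin vbwp tpo
Hunk 2: at line 3 remove [utm,gapz,aiic] add [arl,ihsui] -> 11 lines: kgc wuqcv fpp arl ihsui qrmm zqxk wdlx aavin vbwp tpo
Hunk 3: at line 4 remove [ihsui,qrmm,zqxk] add [aqgt] -> 9 lines: kgc wuqcv fpp arl aqgt wdlx aavin vbwp tpo
Hunk 4: at line 3 remove [arl,aqgt] add [wmj,uumdk,mjndh] -> 10 lines: kgc wuqcv fpp wmj uumdk mjndh wdlx aavin vbwp tpo
Hunk 5: at line 3 remove [uumdk,mjndh,wdlx] add [rxx] -> 8 lines: kgc wuqcv fpp wmj rxx aavin vbwp tpo
Hunk 6: at line 2 remove [fpp,wmj] add [wlned] -> 7 lines: kgc wuqcv wlned rxx aavin vbwp tpo
Hunk 7: at line 2 remove [wlned,rxx,aavin] add [iujtl,csz] -> 6 lines: kgc wuqcv iujtl csz vbwp tpo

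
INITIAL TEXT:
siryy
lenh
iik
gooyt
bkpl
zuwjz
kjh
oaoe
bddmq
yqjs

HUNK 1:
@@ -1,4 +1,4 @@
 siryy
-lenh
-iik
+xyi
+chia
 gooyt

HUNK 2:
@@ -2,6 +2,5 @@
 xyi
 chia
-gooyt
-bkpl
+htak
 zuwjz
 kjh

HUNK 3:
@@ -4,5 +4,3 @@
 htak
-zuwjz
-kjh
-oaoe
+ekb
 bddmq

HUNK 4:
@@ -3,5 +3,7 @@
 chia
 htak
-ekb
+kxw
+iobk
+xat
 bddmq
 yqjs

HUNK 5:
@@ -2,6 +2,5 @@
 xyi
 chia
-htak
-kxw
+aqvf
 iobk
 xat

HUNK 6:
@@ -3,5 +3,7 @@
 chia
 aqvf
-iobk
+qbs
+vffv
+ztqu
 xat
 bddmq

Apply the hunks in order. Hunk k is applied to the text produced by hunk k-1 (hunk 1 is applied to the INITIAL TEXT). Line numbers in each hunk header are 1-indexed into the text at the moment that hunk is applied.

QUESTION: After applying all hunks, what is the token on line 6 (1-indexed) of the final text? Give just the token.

Answer: vffv

Derivation:
Hunk 1: at line 1 remove [lenh,iik] add [xyi,chia] -> 10 lines: siryy xyi chia gooyt bkpl zuwjz kjh oaoe bddmq yqjs
Hunk 2: at line 2 remove [gooyt,bkpl] add [htak] -> 9 lines: siryy xyi chia htak zuwjz kjh oaoe bddmq yqjs
Hunk 3: at line 4 remove [zuwjz,kjh,oaoe] add [ekb] -> 7 lines: siryy xyi chia htak ekb bddmq yqjs
Hunk 4: at line 3 remove [ekb] add [kxw,iobk,xat] -> 9 lines: siryy xyi chia htak kxw iobk xat bddmq yqjs
Hunk 5: at line 2 remove [htak,kxw] add [aqvf] -> 8 lines: siryy xyi chia aqvf iobk xat bddmq yqjs
Hunk 6: at line 3 remove [iobk] add [qbs,vffv,ztqu] -> 10 lines: siryy xyi chia aqvf qbs vffv ztqu xat bddmq yqjs
Final line 6: vffv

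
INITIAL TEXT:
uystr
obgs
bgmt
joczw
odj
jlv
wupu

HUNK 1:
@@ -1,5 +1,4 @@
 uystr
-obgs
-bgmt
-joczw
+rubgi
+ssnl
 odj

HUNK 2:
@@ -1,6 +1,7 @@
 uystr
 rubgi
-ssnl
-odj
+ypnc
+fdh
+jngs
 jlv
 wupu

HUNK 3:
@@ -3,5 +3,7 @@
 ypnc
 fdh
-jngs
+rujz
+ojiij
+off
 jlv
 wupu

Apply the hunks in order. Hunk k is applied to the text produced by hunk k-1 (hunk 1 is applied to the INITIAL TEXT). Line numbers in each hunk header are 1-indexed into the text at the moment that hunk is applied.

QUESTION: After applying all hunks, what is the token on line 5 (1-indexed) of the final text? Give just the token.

Answer: rujz

Derivation:
Hunk 1: at line 1 remove [obgs,bgmt,joczw] add [rubgi,ssnl] -> 6 lines: uystr rubgi ssnl odj jlv wupu
Hunk 2: at line 1 remove [ssnl,odj] add [ypnc,fdh,jngs] -> 7 lines: uystr rubgi ypnc fdh jngs jlv wupu
Hunk 3: at line 3 remove [jngs] add [rujz,ojiij,off] -> 9 lines: uystr rubgi ypnc fdh rujz ojiij off jlv wupu
Final line 5: rujz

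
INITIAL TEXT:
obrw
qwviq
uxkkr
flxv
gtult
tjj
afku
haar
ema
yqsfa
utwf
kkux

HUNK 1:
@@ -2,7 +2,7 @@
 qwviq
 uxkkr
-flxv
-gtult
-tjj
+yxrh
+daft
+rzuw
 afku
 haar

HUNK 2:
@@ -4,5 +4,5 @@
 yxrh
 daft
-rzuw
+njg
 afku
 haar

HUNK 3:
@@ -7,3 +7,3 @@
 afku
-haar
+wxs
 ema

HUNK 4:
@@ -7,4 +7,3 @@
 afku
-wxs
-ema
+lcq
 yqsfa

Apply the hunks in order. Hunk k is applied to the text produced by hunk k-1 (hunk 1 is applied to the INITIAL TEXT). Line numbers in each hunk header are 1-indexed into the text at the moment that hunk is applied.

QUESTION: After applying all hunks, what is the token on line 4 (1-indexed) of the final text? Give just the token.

Answer: yxrh

Derivation:
Hunk 1: at line 2 remove [flxv,gtult,tjj] add [yxrh,daft,rzuw] -> 12 lines: obrw qwviq uxkkr yxrh daft rzuw afku haar ema yqsfa utwf kkux
Hunk 2: at line 4 remove [rzuw] add [njg] -> 12 lines: obrw qwviq uxkkr yxrh daft njg afku haar ema yqsfa utwf kkux
Hunk 3: at line 7 remove [haar] add [wxs] -> 12 lines: obrw qwviq uxkkr yxrh daft njg afku wxs ema yqsfa utwf kkux
Hunk 4: at line 7 remove [wxs,ema] add [lcq] -> 11 lines: obrw qwviq uxkkr yxrh daft njg afku lcq yqsfa utwf kkux
Final line 4: yxrh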